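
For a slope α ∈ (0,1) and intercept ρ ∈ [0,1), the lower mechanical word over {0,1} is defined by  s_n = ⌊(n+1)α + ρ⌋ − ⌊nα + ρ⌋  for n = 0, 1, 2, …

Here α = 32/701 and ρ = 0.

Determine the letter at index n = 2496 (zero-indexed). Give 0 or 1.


(n+1)α + ρ = (2497·32) / 701 = 79904/701
nα + ρ     = (2496·32) / 701 = 79872/701
⌊79904/701⌋ = 113,  ⌊79872/701⌋ = 113
s_{2496} = 113 − 113 = 0

0


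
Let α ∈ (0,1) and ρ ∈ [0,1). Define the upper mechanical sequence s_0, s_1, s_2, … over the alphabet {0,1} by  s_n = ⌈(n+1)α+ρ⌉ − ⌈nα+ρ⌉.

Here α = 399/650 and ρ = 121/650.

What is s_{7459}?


(n+1)α + ρ = (7460·399 + 121) / 650 = 2976661/650
nα + ρ     = (7459·399 + 121) / 650 = 2976262/650
⌈2976661/650⌉ = 4580,  ⌈2976262/650⌉ = 4579
s_{7459} = 4580 − 4579 = 1

1


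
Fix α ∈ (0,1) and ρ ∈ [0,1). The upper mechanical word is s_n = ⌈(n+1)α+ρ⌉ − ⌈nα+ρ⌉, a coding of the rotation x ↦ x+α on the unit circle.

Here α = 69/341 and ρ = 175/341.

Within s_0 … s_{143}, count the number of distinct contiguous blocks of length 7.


t_n = ⌈(n·69+175)/341⌉ for n = 0 … 144:
  n=0…9: ⌈175/341⌉=1 ⌈244/341⌉=1 ⌈313/341⌉=1 ⌈382/341⌉=2 ⌈451/341⌉=2 ⌈520/341⌉=2 ⌈589/341⌉=2 ⌈658/341⌉=2 ⌈727/341⌉=3 ⌈796/341⌉=3
  n=10…19: ⌈865/341⌉=3 ⌈934/341⌉=3 ⌈1003/341⌉=3 ⌈1072/341⌉=4 ⌈1141/341⌉=4 ⌈1210/341⌉=4 ⌈1279/341⌉=4 ⌈1348/341⌉=4 ⌈1417/341⌉=5 ⌈1486/341⌉=5
  n=20…29: ⌈1555/341⌉=5 ⌈1624/341⌉=5 ⌈1693/341⌉=5 ⌈1762/341⌉=6 ⌈1831/341⌉=6 ⌈1900/341⌉=6 ⌈1969/341⌉=6 ⌈2038/341⌉=6 ⌈2107/341⌉=7 ⌈2176/341⌉=7
  n=30…39: ⌈2245/341⌉=7 ⌈2314/341⌉=7 ⌈2383/341⌉=7 ⌈2452/341⌉=8 ⌈2521/341⌉=8 ⌈2590/341⌉=8 ⌈2659/341⌉=8 ⌈2728/341⌉=8 ⌈2797/341⌉=9 ⌈2866/341⌉=9
  n=40…49: ⌈2935/341⌉=9 ⌈3004/341⌉=9 ⌈3073/341⌉=10 ⌈3142/341⌉=10 ⌈3211/341⌉=10 ⌈3280/341⌉=10 ⌈3349/341⌉=10 ⌈3418/341⌉=11 ⌈3487/341⌉=11 ⌈3556/341⌉=11
  n=50…59: ⌈3625/341⌉=11 ⌈3694/341⌉=11 ⌈3763/341⌉=12 ⌈3832/341⌉=12 ⌈3901/341⌉=12 ⌈3970/341⌉=12 ⌈4039/341⌉=12 ⌈4108/341⌉=13 ⌈4177/341⌉=13 ⌈4246/341⌉=13
  n=60…69: ⌈4315/341⌉=13 ⌈4384/341⌉=13 ⌈4453/341⌉=14 ⌈4522/341⌉=14 ⌈4591/341⌉=14 ⌈4660/341⌉=14 ⌈4729/341⌉=14 ⌈4798/341⌉=15 ⌈4867/341⌉=15 ⌈4936/341⌉=15
  n=70…79: ⌈5005/341⌉=15 ⌈5074/341⌉=15 ⌈5143/341⌉=16 ⌈5212/341⌉=16 ⌈5281/341⌉=16 ⌈5350/341⌉=16 ⌈5419/341⌉=16 ⌈5488/341⌉=17 ⌈5557/341⌉=17 ⌈5626/341⌉=17
  n=80…89: ⌈5695/341⌉=17 ⌈5764/341⌉=17 ⌈5833/341⌉=18 ⌈5902/341⌉=18 ⌈5971/341⌉=18 ⌈6040/341⌉=18 ⌈6109/341⌉=18 ⌈6178/341⌉=19 ⌈6247/341⌉=19 ⌈6316/341⌉=19
  n=90…99: ⌈6385/341⌉=19 ⌈6454/341⌉=19 ⌈6523/341⌉=20 ⌈6592/341⌉=20 ⌈6661/341⌉=20 ⌈6730/341⌉=20 ⌈6799/341⌉=20 ⌈6868/341⌉=21 ⌈6937/341⌉=21 ⌈7006/341⌉=21
  n=100…109: ⌈7075/341⌉=21 ⌈7144/341⌉=21 ⌈7213/341⌉=22 ⌈7282/341⌉=22 ⌈7351/341⌉=22 ⌈7420/341⌉=22 ⌈7489/341⌉=22 ⌈7558/341⌉=23 ⌈7627/341⌉=23 ⌈7696/341⌉=23
  n=110…119: ⌈7765/341⌉=23 ⌈7834/341⌉=23 ⌈7903/341⌉=24 ⌈7972/341⌉=24 ⌈8041/341⌉=24 ⌈8110/341⌉=24 ⌈8179/341⌉=24 ⌈8248/341⌉=25 ⌈8317/341⌉=25 ⌈8386/341⌉=25
  n=120…129: ⌈8455/341⌉=25 ⌈8524/341⌉=25 ⌈8593/341⌉=26 ⌈8662/341⌉=26 ⌈8731/341⌉=26 ⌈8800/341⌉=26 ⌈8869/341⌉=27 ⌈8938/341⌉=27 ⌈9007/341⌉=27 ⌈9076/341⌉=27
  n=130…139: ⌈9145/341⌉=27 ⌈9214/341⌉=28 ⌈9283/341⌉=28 ⌈9352/341⌉=28 ⌈9421/341⌉=28 ⌈9490/341⌉=28 ⌈9559/341⌉=29 ⌈9628/341⌉=29 ⌈9697/341⌉=29 ⌈9766/341⌉=29
  n=140…144: ⌈9835/341⌉=29 ⌈9904/341⌉=30 ⌈9973/341⌉=30 ⌈10042/341⌉=30 ⌈10111/341⌉=30
s_n = t_(n+1) − t_n for n = 0 … 143 gives
prefix = 001000010000100001000010000100001000010001000010000100001000010000100001000010000100001000010000100001000010000100001000010001000010000100001000
slide a length-7 window over [0..6] … [137..143] (138 windows); first occurrence of each distinct factor:
  [  0..  6] 0010000
  [  1..  7] 0100001
  [  2..  8] 1000010
  [  3..  9] 0000100
  [  4.. 10] 0001000
  [ 35.. 41] 0010001
  [ 36.. 42] 0100010
  [ 37.. 43] 1000100
  (the other 130 windows repeat one of these)
distinct factors: {0000100, 0001000, 0010000, 0010001, 0100001, 0100010, 1000010, 1000100}
count = 8  (Sturmian bound for length 7 is 8)

8


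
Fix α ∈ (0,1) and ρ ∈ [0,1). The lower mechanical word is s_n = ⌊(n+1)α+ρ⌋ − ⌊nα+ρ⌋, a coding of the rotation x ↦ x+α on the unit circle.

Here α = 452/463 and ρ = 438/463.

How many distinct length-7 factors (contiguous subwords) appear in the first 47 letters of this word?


t_n = ⌊(n·452+438)/463⌋ for n = 0 … 47:
  n=0…9: ⌊438/463⌋=0 ⌊890/463⌋=1 ⌊1342/463⌋=2 ⌊1794/463⌋=3 ⌊2246/463⌋=4 ⌊2698/463⌋=5 ⌊3150/463⌋=6 ⌊3602/463⌋=7 ⌊4054/463⌋=8 ⌊4506/463⌋=9
  n=10…19: ⌊4958/463⌋=10 ⌊5410/463⌋=11 ⌊5862/463⌋=12 ⌊6314/463⌋=13 ⌊6766/463⌋=14 ⌊7218/463⌋=15 ⌊7670/463⌋=16 ⌊8122/463⌋=17 ⌊8574/463⌋=18 ⌊9026/463⌋=19
  n=20…29: ⌊9478/463⌋=20 ⌊9930/463⌋=21 ⌊10382/463⌋=22 ⌊10834/463⌋=23 ⌊11286/463⌋=24 ⌊11738/463⌋=25 ⌊12190/463⌋=26 ⌊12642/463⌋=27 ⌊13094/463⌋=28 ⌊13546/463⌋=29
  n=30…39: ⌊13998/463⌋=30 ⌊14450/463⌋=31 ⌊14902/463⌋=32 ⌊15354/463⌋=33 ⌊15806/463⌋=34 ⌊16258/463⌋=35 ⌊16710/463⌋=36 ⌊17162/463⌋=37 ⌊17614/463⌋=38 ⌊18066/463⌋=39
  n=40…47: ⌊18518/463⌋=39 ⌊18970/463⌋=40 ⌊19422/463⌋=41 ⌊19874/463⌋=42 ⌊20326/463⌋=43 ⌊20778/463⌋=44 ⌊21230/463⌋=45 ⌊21682/463⌋=46
s_n = t_(n+1) − t_n for n = 0 … 46 gives
prefix = 11111111111111111111111111111111111111101111111
slide a length-7 window over [0..6] … [40..46] (41 windows); first occurrence of each distinct factor:
  [  0..  6] 1111111
  [ 33.. 39] 1111110
  [ 34.. 40] 1111101
  [ 35.. 41] 1111011
  [ 36.. 42] 1110111
  [ 37.. 43] 1101111
  [ 38.. 44] 1011111
  [ 39.. 45] 0111111
  (the other 33 windows repeat one of these)
distinct factors: {0111111, 1011111, 1101111, 1110111, 1111011, 1111101, 1111110, 1111111}
count = 8  (Sturmian bound for length 7 is 8)

8


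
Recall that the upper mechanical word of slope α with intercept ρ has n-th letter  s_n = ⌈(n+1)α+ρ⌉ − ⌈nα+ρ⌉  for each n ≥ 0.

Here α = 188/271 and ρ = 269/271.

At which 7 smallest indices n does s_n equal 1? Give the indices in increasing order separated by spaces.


0 1 2 4 5 7 8

n=0: ⌈457/271⌉−⌈269/271⌉ = 2−1 = 1  ← one
n=1: ⌈645/271⌉−⌈457/271⌉ = 3−2 = 1  ← one
n=2: ⌈833/271⌉−⌈645/271⌉ = 4−3 = 1  ← one
n=3: ⌈1021/271⌉−⌈833/271⌉ = 4−4 = 0
n=4: ⌈1209/271⌉−⌈1021/271⌉ = 5−4 = 1  ← one
n=5: ⌈1397/271⌉−⌈1209/271⌉ = 6−5 = 1  ← one
n=6: ⌈1585/271⌉−⌈1397/271⌉ = 6−6 = 0
n=7: ⌈1773/271⌉−⌈1585/271⌉ = 7−6 = 1  ← one
n=8: ⌈1961/271⌉−⌈1773/271⌉ = 8−7 = 1  ← one
positions of the first 7 ones: 0 1 2 4 5 7 8


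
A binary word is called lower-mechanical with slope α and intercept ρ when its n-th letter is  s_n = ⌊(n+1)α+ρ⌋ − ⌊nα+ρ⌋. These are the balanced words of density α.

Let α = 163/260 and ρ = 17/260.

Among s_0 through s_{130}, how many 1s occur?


82

#1s = Σ_{n=0}^{130} s_n = Σ_{n=0}^{130} (⌊(n+1)α+ρ⌋ − ⌊nα+ρ⌋)
the sum telescopes: every ⌊nα+ρ⌋ with 0 < n < 131 appears once with + and once with −, leaving ⌊131α+ρ⌋ − ⌊0·α+ρ⌋
131α + ρ = (131·163 + 17) / 260 = 21370/260
ρ = 17/260
⌊21370/260⌋ = 82,  ⌊17/260⌋ = 0
#1s = 82 − 0 = 82


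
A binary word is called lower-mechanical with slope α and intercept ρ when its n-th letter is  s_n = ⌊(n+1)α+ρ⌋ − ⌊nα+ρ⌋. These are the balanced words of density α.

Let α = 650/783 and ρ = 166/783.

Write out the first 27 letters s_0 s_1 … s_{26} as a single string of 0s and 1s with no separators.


n=0: ⌊(1·650+166)/783⌋ − ⌊(0·650+166)/783⌋ = ⌊816/783⌋ − ⌊166/783⌋ = 1 − 0 = 1
n=1: ⌊(2·650+166)/783⌋ − ⌊(1·650+166)/783⌋ = ⌊1466/783⌋ − ⌊816/783⌋ = 1 − 1 = 0
n=2: ⌊(3·650+166)/783⌋ − ⌊(2·650+166)/783⌋ = ⌊2116/783⌋ − ⌊1466/783⌋ = 2 − 1 = 1
n=3: ⌊(4·650+166)/783⌋ − ⌊(3·650+166)/783⌋ = ⌊2766/783⌋ − ⌊2116/783⌋ = 3 − 2 = 1
n=4: ⌊(5·650+166)/783⌋ − ⌊(4·650+166)/783⌋ = ⌊3416/783⌋ − ⌊2766/783⌋ = 4 − 3 = 1
n=5: ⌊(6·650+166)/783⌋ − ⌊(5·650+166)/783⌋ = ⌊4066/783⌋ − ⌊3416/783⌋ = 5 − 4 = 1
n=6: ⌊(7·650+166)/783⌋ − ⌊(6·650+166)/783⌋ = ⌊4716/783⌋ − ⌊4066/783⌋ = 6 − 5 = 1
n=7: ⌊(8·650+166)/783⌋ − ⌊(7·650+166)/783⌋ = ⌊5366/783⌋ − ⌊4716/783⌋ = 6 − 6 = 0
n=8: ⌊(9·650+166)/783⌋ − ⌊(8·650+166)/783⌋ = ⌊6016/783⌋ − ⌊5366/783⌋ = 7 − 6 = 1
n=9: ⌊(10·650+166)/783⌋ − ⌊(9·650+166)/783⌋ = ⌊6666/783⌋ − ⌊6016/783⌋ = 8 − 7 = 1
n=10: ⌊(11·650+166)/783⌋ − ⌊(10·650+166)/783⌋ = ⌊7316/783⌋ − ⌊6666/783⌋ = 9 − 8 = 1
n=11: ⌊(12·650+166)/783⌋ − ⌊(11·650+166)/783⌋ = ⌊7966/783⌋ − ⌊7316/783⌋ = 10 − 9 = 1
n=12: ⌊(13·650+166)/783⌋ − ⌊(12·650+166)/783⌋ = ⌊8616/783⌋ − ⌊7966/783⌋ = 11 − 10 = 1
n=13: ⌊(14·650+166)/783⌋ − ⌊(13·650+166)/783⌋ = ⌊9266/783⌋ − ⌊8616/783⌋ = 11 − 11 = 0
n=14: ⌊(15·650+166)/783⌋ − ⌊(14·650+166)/783⌋ = ⌊9916/783⌋ − ⌊9266/783⌋ = 12 − 11 = 1
n=15: ⌊(16·650+166)/783⌋ − ⌊(15·650+166)/783⌋ = ⌊10566/783⌋ − ⌊9916/783⌋ = 13 − 12 = 1
n=16: ⌊(17·650+166)/783⌋ − ⌊(16·650+166)/783⌋ = ⌊11216/783⌋ − ⌊10566/783⌋ = 14 − 13 = 1
n=17: ⌊(18·650+166)/783⌋ − ⌊(17·650+166)/783⌋ = ⌊11866/783⌋ − ⌊11216/783⌋ = 15 − 14 = 1
n=18: ⌊(19·650+166)/783⌋ − ⌊(18·650+166)/783⌋ = ⌊12516/783⌋ − ⌊11866/783⌋ = 15 − 15 = 0
n=19: ⌊(20·650+166)/783⌋ − ⌊(19·650+166)/783⌋ = ⌊13166/783⌋ − ⌊12516/783⌋ = 16 − 15 = 1
n=20: ⌊(21·650+166)/783⌋ − ⌊(20·650+166)/783⌋ = ⌊13816/783⌋ − ⌊13166/783⌋ = 17 − 16 = 1
n=21: ⌊(22·650+166)/783⌋ − ⌊(21·650+166)/783⌋ = ⌊14466/783⌋ − ⌊13816/783⌋ = 18 − 17 = 1
n=22: ⌊(23·650+166)/783⌋ − ⌊(22·650+166)/783⌋ = ⌊15116/783⌋ − ⌊14466/783⌋ = 19 − 18 = 1
n=23: ⌊(24·650+166)/783⌋ − ⌊(23·650+166)/783⌋ = ⌊15766/783⌋ − ⌊15116/783⌋ = 20 − 19 = 1
n=24: ⌊(25·650+166)/783⌋ − ⌊(24·650+166)/783⌋ = ⌊16416/783⌋ − ⌊15766/783⌋ = 20 − 20 = 0
n=25: ⌊(26·650+166)/783⌋ − ⌊(25·650+166)/783⌋ = ⌊17066/783⌋ − ⌊16416/783⌋ = 21 − 20 = 1
n=26: ⌊(27·650+166)/783⌋ − ⌊(26·650+166)/783⌋ = ⌊17716/783⌋ − ⌊17066/783⌋ = 22 − 21 = 1

101111101111101111011111011


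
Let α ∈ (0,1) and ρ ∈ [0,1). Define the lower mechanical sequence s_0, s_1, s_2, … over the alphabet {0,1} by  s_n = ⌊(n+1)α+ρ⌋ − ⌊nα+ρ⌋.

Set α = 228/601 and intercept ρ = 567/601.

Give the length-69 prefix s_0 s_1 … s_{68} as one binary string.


n=0: ⌊(1·228+567)/601⌋ − ⌊(0·228+567)/601⌋ = ⌊795/601⌋ − ⌊567/601⌋ = 1 − 0 = 1
n=1: ⌊(2·228+567)/601⌋ − ⌊(1·228+567)/601⌋ = ⌊1023/601⌋ − ⌊795/601⌋ = 1 − 1 = 0
n=2: ⌊(3·228+567)/601⌋ − ⌊(2·228+567)/601⌋ = ⌊1251/601⌋ − ⌊1023/601⌋ = 2 − 1 = 1
n=3: ⌊(4·228+567)/601⌋ − ⌊(3·228+567)/601⌋ = ⌊1479/601⌋ − ⌊1251/601⌋ = 2 − 2 = 0
n=4: ⌊(5·228+567)/601⌋ − ⌊(4·228+567)/601⌋ = ⌊1707/601⌋ − ⌊1479/601⌋ = 2 − 2 = 0
n=5: ⌊(6·228+567)/601⌋ − ⌊(5·228+567)/601⌋ = ⌊1935/601⌋ − ⌊1707/601⌋ = 3 − 2 = 1
n=6: ⌊(7·228+567)/601⌋ − ⌊(6·228+567)/601⌋ = ⌊2163/601⌋ − ⌊1935/601⌋ = 3 − 3 = 0
n=7: ⌊(8·228+567)/601⌋ − ⌊(7·228+567)/601⌋ = ⌊2391/601⌋ − ⌊2163/601⌋ = 3 − 3 = 0
n=8: ⌊(9·228+567)/601⌋ − ⌊(8·228+567)/601⌋ = ⌊2619/601⌋ − ⌊2391/601⌋ = 4 − 3 = 1
n=9: ⌊(10·228+567)/601⌋ − ⌊(9·228+567)/601⌋ = ⌊2847/601⌋ − ⌊2619/601⌋ = 4 − 4 = 0
n=10: ⌊(11·228+567)/601⌋ − ⌊(10·228+567)/601⌋ = ⌊3075/601⌋ − ⌊2847/601⌋ = 5 − 4 = 1
n=11: ⌊(12·228+567)/601⌋ − ⌊(11·228+567)/601⌋ = ⌊3303/601⌋ − ⌊3075/601⌋ = 5 − 5 = 0
n=12: ⌊(13·228+567)/601⌋ − ⌊(12·228+567)/601⌋ = ⌊3531/601⌋ − ⌊3303/601⌋ = 5 − 5 = 0
n=13: ⌊(14·228+567)/601⌋ − ⌊(13·228+567)/601⌋ = ⌊3759/601⌋ − ⌊3531/601⌋ = 6 − 5 = 1
n=14: ⌊(15·228+567)/601⌋ − ⌊(14·228+567)/601⌋ = ⌊3987/601⌋ − ⌊3759/601⌋ = 6 − 6 = 0
n=15: ⌊(16·228+567)/601⌋ − ⌊(15·228+567)/601⌋ = ⌊4215/601⌋ − ⌊3987/601⌋ = 7 − 6 = 1
n=16: ⌊(17·228+567)/601⌋ − ⌊(16·228+567)/601⌋ = ⌊4443/601⌋ − ⌊4215/601⌋ = 7 − 7 = 0
n=17: ⌊(18·228+567)/601⌋ − ⌊(17·228+567)/601⌋ = ⌊4671/601⌋ − ⌊4443/601⌋ = 7 − 7 = 0
n=18: ⌊(19·228+567)/601⌋ − ⌊(18·228+567)/601⌋ = ⌊4899/601⌋ − ⌊4671/601⌋ = 8 − 7 = 1
n=19: ⌊(20·228+567)/601⌋ − ⌊(19·228+567)/601⌋ = ⌊5127/601⌋ − ⌊4899/601⌋ = 8 − 8 = 0
n=20: ⌊(21·228+567)/601⌋ − ⌊(20·228+567)/601⌋ = ⌊5355/601⌋ − ⌊5127/601⌋ = 8 − 8 = 0
n=21: ⌊(22·228+567)/601⌋ − ⌊(21·228+567)/601⌋ = ⌊5583/601⌋ − ⌊5355/601⌋ = 9 − 8 = 1
n=22: ⌊(23·228+567)/601⌋ − ⌊(22·228+567)/601⌋ = ⌊5811/601⌋ − ⌊5583/601⌋ = 9 − 9 = 0
n=23: ⌊(24·228+567)/601⌋ − ⌊(23·228+567)/601⌋ = ⌊6039/601⌋ − ⌊5811/601⌋ = 10 − 9 = 1
n=24: ⌊(25·228+567)/601⌋ − ⌊(24·228+567)/601⌋ = ⌊6267/601⌋ − ⌊6039/601⌋ = 10 − 10 = 0
n=25: ⌊(26·228+567)/601⌋ − ⌊(25·228+567)/601⌋ = ⌊6495/601⌋ − ⌊6267/601⌋ = 10 − 10 = 0
n=26: ⌊(27·228+567)/601⌋ − ⌊(26·228+567)/601⌋ = ⌊6723/601⌋ − ⌊6495/601⌋ = 11 − 10 = 1
n=27: ⌊(28·228+567)/601⌋ − ⌊(27·228+567)/601⌋ = ⌊6951/601⌋ − ⌊6723/601⌋ = 11 − 11 = 0
n=28: ⌊(29·228+567)/601⌋ − ⌊(28·228+567)/601⌋ = ⌊7179/601⌋ − ⌊6951/601⌋ = 11 − 11 = 0
n=29: ⌊(30·228+567)/601⌋ − ⌊(29·228+567)/601⌋ = ⌊7407/601⌋ − ⌊7179/601⌋ = 12 − 11 = 1
n=30: ⌊(31·228+567)/601⌋ − ⌊(30·228+567)/601⌋ = ⌊7635/601⌋ − ⌊7407/601⌋ = 12 − 12 = 0
n=31: ⌊(32·228+567)/601⌋ − ⌊(31·228+567)/601⌋ = ⌊7863/601⌋ − ⌊7635/601⌋ = 13 − 12 = 1
n=32: ⌊(33·228+567)/601⌋ − ⌊(32·228+567)/601⌋ = ⌊8091/601⌋ − ⌊7863/601⌋ = 13 − 13 = 0
n=33: ⌊(34·228+567)/601⌋ − ⌊(33·228+567)/601⌋ = ⌊8319/601⌋ − ⌊8091/601⌋ = 13 − 13 = 0
n=34: ⌊(35·228+567)/601⌋ − ⌊(34·228+567)/601⌋ = ⌊8547/601⌋ − ⌊8319/601⌋ = 14 − 13 = 1
n=35: ⌊(36·228+567)/601⌋ − ⌊(35·228+567)/601⌋ = ⌊8775/601⌋ − ⌊8547/601⌋ = 14 − 14 = 0
n=36: ⌊(37·228+567)/601⌋ − ⌊(36·228+567)/601⌋ = ⌊9003/601⌋ − ⌊8775/601⌋ = 14 − 14 = 0
n=37: ⌊(38·228+567)/601⌋ − ⌊(37·228+567)/601⌋ = ⌊9231/601⌋ − ⌊9003/601⌋ = 15 − 14 = 1
n=38: ⌊(39·228+567)/601⌋ − ⌊(38·228+567)/601⌋ = ⌊9459/601⌋ − ⌊9231/601⌋ = 15 − 15 = 0
n=39: ⌊(40·228+567)/601⌋ − ⌊(39·228+567)/601⌋ = ⌊9687/601⌋ − ⌊9459/601⌋ = 16 − 15 = 1
n=40: ⌊(41·228+567)/601⌋ − ⌊(40·228+567)/601⌋ = ⌊9915/601⌋ − ⌊9687/601⌋ = 16 − 16 = 0
n=41: ⌊(42·228+567)/601⌋ − ⌊(41·228+567)/601⌋ = ⌊10143/601⌋ − ⌊9915/601⌋ = 16 − 16 = 0
n=42: ⌊(43·228+567)/601⌋ − ⌊(42·228+567)/601⌋ = ⌊10371/601⌋ − ⌊10143/601⌋ = 17 − 16 = 1
n=43: ⌊(44·228+567)/601⌋ − ⌊(43·228+567)/601⌋ = ⌊10599/601⌋ − ⌊10371/601⌋ = 17 − 17 = 0
n=44: ⌊(45·228+567)/601⌋ − ⌊(44·228+567)/601⌋ = ⌊10827/601⌋ − ⌊10599/601⌋ = 18 − 17 = 1
n=45: ⌊(46·228+567)/601⌋ − ⌊(45·228+567)/601⌋ = ⌊11055/601⌋ − ⌊10827/601⌋ = 18 − 18 = 0
n=46: ⌊(47·228+567)/601⌋ − ⌊(46·228+567)/601⌋ = ⌊11283/601⌋ − ⌊11055/601⌋ = 18 − 18 = 0
n=47: ⌊(48·228+567)/601⌋ − ⌊(47·228+567)/601⌋ = ⌊11511/601⌋ − ⌊11283/601⌋ = 19 − 18 = 1
n=48: ⌊(49·228+567)/601⌋ − ⌊(48·228+567)/601⌋ = ⌊11739/601⌋ − ⌊11511/601⌋ = 19 − 19 = 0
n=49: ⌊(50·228+567)/601⌋ − ⌊(49·228+567)/601⌋ = ⌊11967/601⌋ − ⌊11739/601⌋ = 19 − 19 = 0
n=50: ⌊(51·228+567)/601⌋ − ⌊(50·228+567)/601⌋ = ⌊12195/601⌋ − ⌊11967/601⌋ = 20 − 19 = 1
n=51: ⌊(52·228+567)/601⌋ − ⌊(51·228+567)/601⌋ = ⌊12423/601⌋ − ⌊12195/601⌋ = 20 − 20 = 0
n=52: ⌊(53·228+567)/601⌋ − ⌊(52·228+567)/601⌋ = ⌊12651/601⌋ − ⌊12423/601⌋ = 21 − 20 = 1
n=53: ⌊(54·228+567)/601⌋ − ⌊(53·228+567)/601⌋ = ⌊12879/601⌋ − ⌊12651/601⌋ = 21 − 21 = 0
n=54: ⌊(55·228+567)/601⌋ − ⌊(54·228+567)/601⌋ = ⌊13107/601⌋ − ⌊12879/601⌋ = 21 − 21 = 0
n=55: ⌊(56·228+567)/601⌋ − ⌊(55·228+567)/601⌋ = ⌊13335/601⌋ − ⌊13107/601⌋ = 22 − 21 = 1
n=56: ⌊(57·228+567)/601⌋ − ⌊(56·228+567)/601⌋ = ⌊13563/601⌋ − ⌊13335/601⌋ = 22 − 22 = 0
n=57: ⌊(58·228+567)/601⌋ − ⌊(57·228+567)/601⌋ = ⌊13791/601⌋ − ⌊13563/601⌋ = 22 − 22 = 0
n=58: ⌊(59·228+567)/601⌋ − ⌊(58·228+567)/601⌋ = ⌊14019/601⌋ − ⌊13791/601⌋ = 23 − 22 = 1
n=59: ⌊(60·228+567)/601⌋ − ⌊(59·228+567)/601⌋ = ⌊14247/601⌋ − ⌊14019/601⌋ = 23 − 23 = 0
n=60: ⌊(61·228+567)/601⌋ − ⌊(60·228+567)/601⌋ = ⌊14475/601⌋ − ⌊14247/601⌋ = 24 − 23 = 1
n=61: ⌊(62·228+567)/601⌋ − ⌊(61·228+567)/601⌋ = ⌊14703/601⌋ − ⌊14475/601⌋ = 24 − 24 = 0
n=62: ⌊(63·228+567)/601⌋ − ⌊(62·228+567)/601⌋ = ⌊14931/601⌋ − ⌊14703/601⌋ = 24 − 24 = 0
n=63: ⌊(64·228+567)/601⌋ − ⌊(63·228+567)/601⌋ = ⌊15159/601⌋ − ⌊14931/601⌋ = 25 − 24 = 1
n=64: ⌊(65·228+567)/601⌋ − ⌊(64·228+567)/601⌋ = ⌊15387/601⌋ − ⌊15159/601⌋ = 25 − 25 = 0
n=65: ⌊(66·228+567)/601⌋ − ⌊(65·228+567)/601⌋ = ⌊15615/601⌋ − ⌊15387/601⌋ = 25 − 25 = 0
n=66: ⌊(67·228+567)/601⌋ − ⌊(66·228+567)/601⌋ = ⌊15843/601⌋ − ⌊15615/601⌋ = 26 − 25 = 1
n=67: ⌊(68·228+567)/601⌋ − ⌊(67·228+567)/601⌋ = ⌊16071/601⌋ − ⌊15843/601⌋ = 26 − 26 = 0
n=68: ⌊(69·228+567)/601⌋ − ⌊(68·228+567)/601⌋ = ⌊16299/601⌋ − ⌊16071/601⌋ = 27 − 26 = 1

101001001010010100100101001001010010010100101001001010010010100100101


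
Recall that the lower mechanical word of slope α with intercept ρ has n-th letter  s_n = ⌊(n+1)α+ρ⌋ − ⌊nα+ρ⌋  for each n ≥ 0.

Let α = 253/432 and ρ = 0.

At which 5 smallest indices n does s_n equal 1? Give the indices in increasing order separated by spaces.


1 3 5 6 8

n=0: ⌊253/432⌋−⌊0/432⌋ = 0−0 = 0
n=1: ⌊506/432⌋−⌊253/432⌋ = 1−0 = 1  ← one
n=2: ⌊759/432⌋−⌊506/432⌋ = 1−1 = 0
n=3: ⌊1012/432⌋−⌊759/432⌋ = 2−1 = 1  ← one
n=4: ⌊1265/432⌋−⌊1012/432⌋ = 2−2 = 0
n=5: ⌊1518/432⌋−⌊1265/432⌋ = 3−2 = 1  ← one
n=6: ⌊1771/432⌋−⌊1518/432⌋ = 4−3 = 1  ← one
n=7: ⌊2024/432⌋−⌊1771/432⌋ = 4−4 = 0
n=8: ⌊2277/432⌋−⌊2024/432⌋ = 5−4 = 1  ← one
positions of the first 5 ones: 1 3 5 6 8


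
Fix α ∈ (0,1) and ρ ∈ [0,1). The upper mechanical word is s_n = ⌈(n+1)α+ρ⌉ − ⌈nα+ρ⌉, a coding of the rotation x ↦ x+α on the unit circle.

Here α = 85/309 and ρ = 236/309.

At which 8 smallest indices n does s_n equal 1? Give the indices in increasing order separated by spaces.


0 4 8 11 15 19 22 26

n=0: ⌈321/309⌉−⌈236/309⌉ = 2−1 = 1  ← one
n=1: ⌈406/309⌉−⌈321/309⌉ = 2−2 = 0
n=2: ⌈491/309⌉−⌈406/309⌉ = 2−2 = 0
n=3: ⌈576/309⌉−⌈491/309⌉ = 2−2 = 0
n=4: ⌈661/309⌉−⌈576/309⌉ = 3−2 = 1  ← one
n=5: ⌈746/309⌉−⌈661/309⌉ = 3−3 = 0
n=6: ⌈831/309⌉−⌈746/309⌉ = 3−3 = 0
n=7: ⌈916/309⌉−⌈831/309⌉ = 3−3 = 0
n=8: ⌈1001/309⌉−⌈916/309⌉ = 4−3 = 1  ← one
n=9: ⌈1086/309⌉−⌈1001/309⌉ = 4−4 = 0
n=10: ⌈1171/309⌉−⌈1086/309⌉ = 4−4 = 0
n=11: ⌈1256/309⌉−⌈1171/309⌉ = 5−4 = 1  ← one
n=12: ⌈1341/309⌉−⌈1256/309⌉ = 5−5 = 0
n=13: ⌈1426/309⌉−⌈1341/309⌉ = 5−5 = 0
n=14: ⌈1511/309⌉−⌈1426/309⌉ = 5−5 = 0
n=15: ⌈1596/309⌉−⌈1511/309⌉ = 6−5 = 1  ← one
n=16: ⌈1681/309⌉−⌈1596/309⌉ = 6−6 = 0
n=17: ⌈1766/309⌉−⌈1681/309⌉ = 6−6 = 0
n=18: ⌈1851/309⌉−⌈1766/309⌉ = 6−6 = 0
n=19: ⌈1936/309⌉−⌈1851/309⌉ = 7−6 = 1  ← one
n=20: ⌈2021/309⌉−⌈1936/309⌉ = 7−7 = 0
n=21: ⌈2106/309⌉−⌈2021/309⌉ = 7−7 = 0
n=22: ⌈2191/309⌉−⌈2106/309⌉ = 8−7 = 1  ← one
n=23: ⌈2276/309⌉−⌈2191/309⌉ = 8−8 = 0
n=24: ⌈2361/309⌉−⌈2276/309⌉ = 8−8 = 0
n=25: ⌈2446/309⌉−⌈2361/309⌉ = 8−8 = 0
n=26: ⌈2531/309⌉−⌈2446/309⌉ = 9−8 = 1  ← one
positions of the first 8 ones: 0 4 8 11 15 19 22 26


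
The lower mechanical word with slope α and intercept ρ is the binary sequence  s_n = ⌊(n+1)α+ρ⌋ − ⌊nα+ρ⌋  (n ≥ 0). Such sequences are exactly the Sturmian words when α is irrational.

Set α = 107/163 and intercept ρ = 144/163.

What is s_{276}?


(n+1)α + ρ = (277·107 + 144) / 163 = 29783/163
nα + ρ     = (276·107 + 144) / 163 = 29676/163
⌊29783/163⌋ = 182,  ⌊29676/163⌋ = 182
s_{276} = 182 − 182 = 0

0


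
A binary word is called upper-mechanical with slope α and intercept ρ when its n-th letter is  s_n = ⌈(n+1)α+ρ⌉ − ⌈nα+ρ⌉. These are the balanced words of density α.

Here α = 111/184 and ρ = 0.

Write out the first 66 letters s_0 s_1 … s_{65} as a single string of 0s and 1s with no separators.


110110101101011010110101101011010110101101011010110101101011011010

n=0: ⌈(1·111)/184⌉ − ⌈(0·111)/184⌉ = ⌈111/184⌉ − ⌈0/184⌉ = 1 − 0 = 1
n=1: ⌈(2·111)/184⌉ − ⌈(1·111)/184⌉ = ⌈222/184⌉ − ⌈111/184⌉ = 2 − 1 = 1
n=2: ⌈(3·111)/184⌉ − ⌈(2·111)/184⌉ = ⌈333/184⌉ − ⌈222/184⌉ = 2 − 2 = 0
n=3: ⌈(4·111)/184⌉ − ⌈(3·111)/184⌉ = ⌈444/184⌉ − ⌈333/184⌉ = 3 − 2 = 1
n=4: ⌈(5·111)/184⌉ − ⌈(4·111)/184⌉ = ⌈555/184⌉ − ⌈444/184⌉ = 4 − 3 = 1
n=5: ⌈(6·111)/184⌉ − ⌈(5·111)/184⌉ = ⌈666/184⌉ − ⌈555/184⌉ = 4 − 4 = 0
n=6: ⌈(7·111)/184⌉ − ⌈(6·111)/184⌉ = ⌈777/184⌉ − ⌈666/184⌉ = 5 − 4 = 1
n=7: ⌈(8·111)/184⌉ − ⌈(7·111)/184⌉ = ⌈888/184⌉ − ⌈777/184⌉ = 5 − 5 = 0
n=8: ⌈(9·111)/184⌉ − ⌈(8·111)/184⌉ = ⌈999/184⌉ − ⌈888/184⌉ = 6 − 5 = 1
n=9: ⌈(10·111)/184⌉ − ⌈(9·111)/184⌉ = ⌈1110/184⌉ − ⌈999/184⌉ = 7 − 6 = 1
n=10: ⌈(11·111)/184⌉ − ⌈(10·111)/184⌉ = ⌈1221/184⌉ − ⌈1110/184⌉ = 7 − 7 = 0
n=11: ⌈(12·111)/184⌉ − ⌈(11·111)/184⌉ = ⌈1332/184⌉ − ⌈1221/184⌉ = 8 − 7 = 1
n=12: ⌈(13·111)/184⌉ − ⌈(12·111)/184⌉ = ⌈1443/184⌉ − ⌈1332/184⌉ = 8 − 8 = 0
n=13: ⌈(14·111)/184⌉ − ⌈(13·111)/184⌉ = ⌈1554/184⌉ − ⌈1443/184⌉ = 9 − 8 = 1
n=14: ⌈(15·111)/184⌉ − ⌈(14·111)/184⌉ = ⌈1665/184⌉ − ⌈1554/184⌉ = 10 − 9 = 1
n=15: ⌈(16·111)/184⌉ − ⌈(15·111)/184⌉ = ⌈1776/184⌉ − ⌈1665/184⌉ = 10 − 10 = 0
n=16: ⌈(17·111)/184⌉ − ⌈(16·111)/184⌉ = ⌈1887/184⌉ − ⌈1776/184⌉ = 11 − 10 = 1
n=17: ⌈(18·111)/184⌉ − ⌈(17·111)/184⌉ = ⌈1998/184⌉ − ⌈1887/184⌉ = 11 − 11 = 0
n=18: ⌈(19·111)/184⌉ − ⌈(18·111)/184⌉ = ⌈2109/184⌉ − ⌈1998/184⌉ = 12 − 11 = 1
n=19: ⌈(20·111)/184⌉ − ⌈(19·111)/184⌉ = ⌈2220/184⌉ − ⌈2109/184⌉ = 13 − 12 = 1
n=20: ⌈(21·111)/184⌉ − ⌈(20·111)/184⌉ = ⌈2331/184⌉ − ⌈2220/184⌉ = 13 − 13 = 0
n=21: ⌈(22·111)/184⌉ − ⌈(21·111)/184⌉ = ⌈2442/184⌉ − ⌈2331/184⌉ = 14 − 13 = 1
n=22: ⌈(23·111)/184⌉ − ⌈(22·111)/184⌉ = ⌈2553/184⌉ − ⌈2442/184⌉ = 14 − 14 = 0
n=23: ⌈(24·111)/184⌉ − ⌈(23·111)/184⌉ = ⌈2664/184⌉ − ⌈2553/184⌉ = 15 − 14 = 1
n=24: ⌈(25·111)/184⌉ − ⌈(24·111)/184⌉ = ⌈2775/184⌉ − ⌈2664/184⌉ = 16 − 15 = 1
n=25: ⌈(26·111)/184⌉ − ⌈(25·111)/184⌉ = ⌈2886/184⌉ − ⌈2775/184⌉ = 16 − 16 = 0
n=26: ⌈(27·111)/184⌉ − ⌈(26·111)/184⌉ = ⌈2997/184⌉ − ⌈2886/184⌉ = 17 − 16 = 1
n=27: ⌈(28·111)/184⌉ − ⌈(27·111)/184⌉ = ⌈3108/184⌉ − ⌈2997/184⌉ = 17 − 17 = 0
n=28: ⌈(29·111)/184⌉ − ⌈(28·111)/184⌉ = ⌈3219/184⌉ − ⌈3108/184⌉ = 18 − 17 = 1
n=29: ⌈(30·111)/184⌉ − ⌈(29·111)/184⌉ = ⌈3330/184⌉ − ⌈3219/184⌉ = 19 − 18 = 1
n=30: ⌈(31·111)/184⌉ − ⌈(30·111)/184⌉ = ⌈3441/184⌉ − ⌈3330/184⌉ = 19 − 19 = 0
n=31: ⌈(32·111)/184⌉ − ⌈(31·111)/184⌉ = ⌈3552/184⌉ − ⌈3441/184⌉ = 20 − 19 = 1
n=32: ⌈(33·111)/184⌉ − ⌈(32·111)/184⌉ = ⌈3663/184⌉ − ⌈3552/184⌉ = 20 − 20 = 0
n=33: ⌈(34·111)/184⌉ − ⌈(33·111)/184⌉ = ⌈3774/184⌉ − ⌈3663/184⌉ = 21 − 20 = 1
n=34: ⌈(35·111)/184⌉ − ⌈(34·111)/184⌉ = ⌈3885/184⌉ − ⌈3774/184⌉ = 22 − 21 = 1
n=35: ⌈(36·111)/184⌉ − ⌈(35·111)/184⌉ = ⌈3996/184⌉ − ⌈3885/184⌉ = 22 − 22 = 0
n=36: ⌈(37·111)/184⌉ − ⌈(36·111)/184⌉ = ⌈4107/184⌉ − ⌈3996/184⌉ = 23 − 22 = 1
n=37: ⌈(38·111)/184⌉ − ⌈(37·111)/184⌉ = ⌈4218/184⌉ − ⌈4107/184⌉ = 23 − 23 = 0
n=38: ⌈(39·111)/184⌉ − ⌈(38·111)/184⌉ = ⌈4329/184⌉ − ⌈4218/184⌉ = 24 − 23 = 1
n=39: ⌈(40·111)/184⌉ − ⌈(39·111)/184⌉ = ⌈4440/184⌉ − ⌈4329/184⌉ = 25 − 24 = 1
n=40: ⌈(41·111)/184⌉ − ⌈(40·111)/184⌉ = ⌈4551/184⌉ − ⌈4440/184⌉ = 25 − 25 = 0
n=41: ⌈(42·111)/184⌉ − ⌈(41·111)/184⌉ = ⌈4662/184⌉ − ⌈4551/184⌉ = 26 − 25 = 1
n=42: ⌈(43·111)/184⌉ − ⌈(42·111)/184⌉ = ⌈4773/184⌉ − ⌈4662/184⌉ = 26 − 26 = 0
n=43: ⌈(44·111)/184⌉ − ⌈(43·111)/184⌉ = ⌈4884/184⌉ − ⌈4773/184⌉ = 27 − 26 = 1
n=44: ⌈(45·111)/184⌉ − ⌈(44·111)/184⌉ = ⌈4995/184⌉ − ⌈4884/184⌉ = 28 − 27 = 1
n=45: ⌈(46·111)/184⌉ − ⌈(45·111)/184⌉ = ⌈5106/184⌉ − ⌈4995/184⌉ = 28 − 28 = 0
n=46: ⌈(47·111)/184⌉ − ⌈(46·111)/184⌉ = ⌈5217/184⌉ − ⌈5106/184⌉ = 29 − 28 = 1
n=47: ⌈(48·111)/184⌉ − ⌈(47·111)/184⌉ = ⌈5328/184⌉ − ⌈5217/184⌉ = 29 − 29 = 0
n=48: ⌈(49·111)/184⌉ − ⌈(48·111)/184⌉ = ⌈5439/184⌉ − ⌈5328/184⌉ = 30 − 29 = 1
n=49: ⌈(50·111)/184⌉ − ⌈(49·111)/184⌉ = ⌈5550/184⌉ − ⌈5439/184⌉ = 31 − 30 = 1
n=50: ⌈(51·111)/184⌉ − ⌈(50·111)/184⌉ = ⌈5661/184⌉ − ⌈5550/184⌉ = 31 − 31 = 0
n=51: ⌈(52·111)/184⌉ − ⌈(51·111)/184⌉ = ⌈5772/184⌉ − ⌈5661/184⌉ = 32 − 31 = 1
n=52: ⌈(53·111)/184⌉ − ⌈(52·111)/184⌉ = ⌈5883/184⌉ − ⌈5772/184⌉ = 32 − 32 = 0
n=53: ⌈(54·111)/184⌉ − ⌈(53·111)/184⌉ = ⌈5994/184⌉ − ⌈5883/184⌉ = 33 − 32 = 1
n=54: ⌈(55·111)/184⌉ − ⌈(54·111)/184⌉ = ⌈6105/184⌉ − ⌈5994/184⌉ = 34 − 33 = 1
n=55: ⌈(56·111)/184⌉ − ⌈(55·111)/184⌉ = ⌈6216/184⌉ − ⌈6105/184⌉ = 34 − 34 = 0
n=56: ⌈(57·111)/184⌉ − ⌈(56·111)/184⌉ = ⌈6327/184⌉ − ⌈6216/184⌉ = 35 − 34 = 1
n=57: ⌈(58·111)/184⌉ − ⌈(57·111)/184⌉ = ⌈6438/184⌉ − ⌈6327/184⌉ = 35 − 35 = 0
n=58: ⌈(59·111)/184⌉ − ⌈(58·111)/184⌉ = ⌈6549/184⌉ − ⌈6438/184⌉ = 36 − 35 = 1
n=59: ⌈(60·111)/184⌉ − ⌈(59·111)/184⌉ = ⌈6660/184⌉ − ⌈6549/184⌉ = 37 − 36 = 1
n=60: ⌈(61·111)/184⌉ − ⌈(60·111)/184⌉ = ⌈6771/184⌉ − ⌈6660/184⌉ = 37 − 37 = 0
n=61: ⌈(62·111)/184⌉ − ⌈(61·111)/184⌉ = ⌈6882/184⌉ − ⌈6771/184⌉ = 38 − 37 = 1
n=62: ⌈(63·111)/184⌉ − ⌈(62·111)/184⌉ = ⌈6993/184⌉ − ⌈6882/184⌉ = 39 − 38 = 1
n=63: ⌈(64·111)/184⌉ − ⌈(63·111)/184⌉ = ⌈7104/184⌉ − ⌈6993/184⌉ = 39 − 39 = 0
n=64: ⌈(65·111)/184⌉ − ⌈(64·111)/184⌉ = ⌈7215/184⌉ − ⌈7104/184⌉ = 40 − 39 = 1
n=65: ⌈(66·111)/184⌉ − ⌈(65·111)/184⌉ = ⌈7326/184⌉ − ⌈7215/184⌉ = 40 − 40 = 0


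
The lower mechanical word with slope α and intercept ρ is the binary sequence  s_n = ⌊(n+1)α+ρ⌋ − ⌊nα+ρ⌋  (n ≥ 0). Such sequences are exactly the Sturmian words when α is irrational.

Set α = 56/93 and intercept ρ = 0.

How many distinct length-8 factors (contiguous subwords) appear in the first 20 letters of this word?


5

t_n = ⌊(n·56)/93⌋ for n = 0 … 20:
  n=0…9: ⌊0/93⌋=0 ⌊56/93⌋=0 ⌊112/93⌋=1 ⌊168/93⌋=1 ⌊224/93⌋=2 ⌊280/93⌋=3 ⌊336/93⌋=3 ⌊392/93⌋=4 ⌊448/93⌋=4 ⌊504/93⌋=5
  n=10…19: ⌊560/93⌋=6 ⌊616/93⌋=6 ⌊672/93⌋=7 ⌊728/93⌋=7 ⌊784/93⌋=8 ⌊840/93⌋=9 ⌊896/93⌋=9 ⌊952/93⌋=10 ⌊1008/93⌋=10 ⌊1064/93⌋=11
  n=20: ⌊1120/93⌋=12
s_n = t_(n+1) − t_n for n = 0 … 19 gives
prefix = 01011010110101101011
slide a length-8 window over [0..7] … [12..19] (13 windows); first occurrence of each distinct factor:
  [  0..  7] 01011010
  [  1..  8] 10110101
  [  2..  9] 01101011
  [  3.. 10] 11010110
  [  4.. 11] 10101101
  (the other 8 windows repeat one of these)
distinct factors: {01011010, 01101011, 10101101, 10110101, 11010110}
count = 5  (Sturmian bound for length 8 is 9)


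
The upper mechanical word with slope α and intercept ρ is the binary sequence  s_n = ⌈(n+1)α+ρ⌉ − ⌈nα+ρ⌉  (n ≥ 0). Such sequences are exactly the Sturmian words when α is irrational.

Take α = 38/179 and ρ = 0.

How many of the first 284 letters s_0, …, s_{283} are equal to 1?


61

#1s = Σ_{n=0}^{283} s_n = Σ_{n=0}^{283} (⌈(n+1)α+ρ⌉ − ⌈nα+ρ⌉)
the sum telescopes: every ⌈nα+ρ⌉ with 0 < n < 284 appears once with + and once with −, leaving ⌈284α+ρ⌉ − ⌈0·α+ρ⌉
284α + ρ = (284·38) / 179 = 10792/179
ρ = 0/179
⌈10792/179⌉ = 61,  ⌈0/179⌉ = 0
#1s = 61 − 0 = 61


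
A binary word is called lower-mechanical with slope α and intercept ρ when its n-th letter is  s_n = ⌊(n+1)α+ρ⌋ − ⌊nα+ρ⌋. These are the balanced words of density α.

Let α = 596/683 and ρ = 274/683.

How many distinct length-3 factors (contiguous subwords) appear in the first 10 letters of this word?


4

t_n = ⌊(n·596+274)/683⌋ for n = 0 … 10:
  n=0…9: ⌊274/683⌋=0 ⌊870/683⌋=1 ⌊1466/683⌋=2 ⌊2062/683⌋=3 ⌊2658/683⌋=3 ⌊3254/683⌋=4 ⌊3850/683⌋=5 ⌊4446/683⌋=6 ⌊5042/683⌋=7 ⌊5638/683⌋=8
  n=10: ⌊6234/683⌋=9
s_n = t_(n+1) − t_n for n = 0 … 9 gives
prefix = 1110111111
slide a length-3 window over [0..2] … [7..9] (8 windows); first occurrence of each distinct factor:
  [  0..  2] 111
  [  1..  3] 110
  [  2..  4] 101
  [  3..  5] 011
  (the other 4 windows repeat one of these)
distinct factors: {011, 101, 110, 111}
count = 4  (Sturmian bound for length 3 is 4)


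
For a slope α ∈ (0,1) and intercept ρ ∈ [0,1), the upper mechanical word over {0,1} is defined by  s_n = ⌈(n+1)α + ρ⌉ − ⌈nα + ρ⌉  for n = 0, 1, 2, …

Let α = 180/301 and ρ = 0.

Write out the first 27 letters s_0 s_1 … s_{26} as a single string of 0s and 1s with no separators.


110101101011010110101101011

n=0: ⌈(1·180)/301⌉ − ⌈(0·180)/301⌉ = ⌈180/301⌉ − ⌈0/301⌉ = 1 − 0 = 1
n=1: ⌈(2·180)/301⌉ − ⌈(1·180)/301⌉ = ⌈360/301⌉ − ⌈180/301⌉ = 2 − 1 = 1
n=2: ⌈(3·180)/301⌉ − ⌈(2·180)/301⌉ = ⌈540/301⌉ − ⌈360/301⌉ = 2 − 2 = 0
n=3: ⌈(4·180)/301⌉ − ⌈(3·180)/301⌉ = ⌈720/301⌉ − ⌈540/301⌉ = 3 − 2 = 1
n=4: ⌈(5·180)/301⌉ − ⌈(4·180)/301⌉ = ⌈900/301⌉ − ⌈720/301⌉ = 3 − 3 = 0
n=5: ⌈(6·180)/301⌉ − ⌈(5·180)/301⌉ = ⌈1080/301⌉ − ⌈900/301⌉ = 4 − 3 = 1
n=6: ⌈(7·180)/301⌉ − ⌈(6·180)/301⌉ = ⌈1260/301⌉ − ⌈1080/301⌉ = 5 − 4 = 1
n=7: ⌈(8·180)/301⌉ − ⌈(7·180)/301⌉ = ⌈1440/301⌉ − ⌈1260/301⌉ = 5 − 5 = 0
n=8: ⌈(9·180)/301⌉ − ⌈(8·180)/301⌉ = ⌈1620/301⌉ − ⌈1440/301⌉ = 6 − 5 = 1
n=9: ⌈(10·180)/301⌉ − ⌈(9·180)/301⌉ = ⌈1800/301⌉ − ⌈1620/301⌉ = 6 − 6 = 0
n=10: ⌈(11·180)/301⌉ − ⌈(10·180)/301⌉ = ⌈1980/301⌉ − ⌈1800/301⌉ = 7 − 6 = 1
n=11: ⌈(12·180)/301⌉ − ⌈(11·180)/301⌉ = ⌈2160/301⌉ − ⌈1980/301⌉ = 8 − 7 = 1
n=12: ⌈(13·180)/301⌉ − ⌈(12·180)/301⌉ = ⌈2340/301⌉ − ⌈2160/301⌉ = 8 − 8 = 0
n=13: ⌈(14·180)/301⌉ − ⌈(13·180)/301⌉ = ⌈2520/301⌉ − ⌈2340/301⌉ = 9 − 8 = 1
n=14: ⌈(15·180)/301⌉ − ⌈(14·180)/301⌉ = ⌈2700/301⌉ − ⌈2520/301⌉ = 9 − 9 = 0
n=15: ⌈(16·180)/301⌉ − ⌈(15·180)/301⌉ = ⌈2880/301⌉ − ⌈2700/301⌉ = 10 − 9 = 1
n=16: ⌈(17·180)/301⌉ − ⌈(16·180)/301⌉ = ⌈3060/301⌉ − ⌈2880/301⌉ = 11 − 10 = 1
n=17: ⌈(18·180)/301⌉ − ⌈(17·180)/301⌉ = ⌈3240/301⌉ − ⌈3060/301⌉ = 11 − 11 = 0
n=18: ⌈(19·180)/301⌉ − ⌈(18·180)/301⌉ = ⌈3420/301⌉ − ⌈3240/301⌉ = 12 − 11 = 1
n=19: ⌈(20·180)/301⌉ − ⌈(19·180)/301⌉ = ⌈3600/301⌉ − ⌈3420/301⌉ = 12 − 12 = 0
n=20: ⌈(21·180)/301⌉ − ⌈(20·180)/301⌉ = ⌈3780/301⌉ − ⌈3600/301⌉ = 13 − 12 = 1
n=21: ⌈(22·180)/301⌉ − ⌈(21·180)/301⌉ = ⌈3960/301⌉ − ⌈3780/301⌉ = 14 − 13 = 1
n=22: ⌈(23·180)/301⌉ − ⌈(22·180)/301⌉ = ⌈4140/301⌉ − ⌈3960/301⌉ = 14 − 14 = 0
n=23: ⌈(24·180)/301⌉ − ⌈(23·180)/301⌉ = ⌈4320/301⌉ − ⌈4140/301⌉ = 15 − 14 = 1
n=24: ⌈(25·180)/301⌉ − ⌈(24·180)/301⌉ = ⌈4500/301⌉ − ⌈4320/301⌉ = 15 − 15 = 0
n=25: ⌈(26·180)/301⌉ − ⌈(25·180)/301⌉ = ⌈4680/301⌉ − ⌈4500/301⌉ = 16 − 15 = 1
n=26: ⌈(27·180)/301⌉ − ⌈(26·180)/301⌉ = ⌈4860/301⌉ − ⌈4680/301⌉ = 17 − 16 = 1


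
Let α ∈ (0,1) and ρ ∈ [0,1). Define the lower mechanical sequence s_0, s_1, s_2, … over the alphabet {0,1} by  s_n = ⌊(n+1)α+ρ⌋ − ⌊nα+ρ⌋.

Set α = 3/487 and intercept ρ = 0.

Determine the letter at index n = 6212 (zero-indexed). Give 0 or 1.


(n+1)α + ρ = (6213·3) / 487 = 18639/487
nα + ρ     = (6212·3) / 487 = 18636/487
⌊18639/487⌋ = 38,  ⌊18636/487⌋ = 38
s_{6212} = 38 − 38 = 0

0


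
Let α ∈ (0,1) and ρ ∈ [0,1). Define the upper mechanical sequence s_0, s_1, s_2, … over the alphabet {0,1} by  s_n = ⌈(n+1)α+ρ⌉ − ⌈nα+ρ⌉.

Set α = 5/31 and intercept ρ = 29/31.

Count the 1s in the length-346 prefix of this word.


#1s = Σ_{n=0}^{345} s_n = Σ_{n=0}^{345} (⌈(n+1)α+ρ⌉ − ⌈nα+ρ⌉)
the sum telescopes: every ⌈nα+ρ⌉ with 0 < n < 346 appears once with + and once with −, leaving ⌈346α+ρ⌉ − ⌈0·α+ρ⌉
346α + ρ = (346·5 + 29) / 31 = 1759/31
ρ = 29/31
⌈1759/31⌉ = 57,  ⌈29/31⌉ = 1
#1s = 57 − 1 = 56

56


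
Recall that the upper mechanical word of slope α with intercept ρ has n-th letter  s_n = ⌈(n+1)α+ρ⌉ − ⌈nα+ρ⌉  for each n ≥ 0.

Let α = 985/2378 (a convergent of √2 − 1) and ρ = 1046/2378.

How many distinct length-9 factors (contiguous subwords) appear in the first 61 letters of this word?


t_n = ⌈(n·985+1046)/2378⌉ for n = 0 … 61:
  n=0…9: ⌈1046/2378⌉=1 ⌈2031/2378⌉=1 ⌈3016/2378⌉=2 ⌈4001/2378⌉=2 ⌈4986/2378⌉=3 ⌈5971/2378⌉=3 ⌈6956/2378⌉=3 ⌈7941/2378⌉=4 ⌈8926/2378⌉=4 ⌈9911/2378⌉=5
  n=10…19: ⌈10896/2378⌉=5 ⌈11881/2378⌉=5 ⌈12866/2378⌉=6 ⌈13851/2378⌉=6 ⌈14836/2378⌉=7 ⌈15821/2378⌉=7 ⌈16806/2378⌉=8 ⌈17791/2378⌉=8 ⌈18776/2378⌉=8 ⌈19761/2378⌉=9
  n=20…29: ⌈20746/2378⌉=9 ⌈21731/2378⌉=10 ⌈22716/2378⌉=10 ⌈23701/2378⌉=10 ⌈24686/2378⌉=11 ⌈25671/2378⌉=11 ⌈26656/2378⌉=12 ⌈27641/2378⌉=12 ⌈28626/2378⌉=13 ⌈29611/2378⌉=13
  n=30…39: ⌈30596/2378⌉=13 ⌈31581/2378⌉=14 ⌈32566/2378⌉=14 ⌈33551/2378⌉=15 ⌈34536/2378⌉=15 ⌈35521/2378⌉=15 ⌈36506/2378⌉=16 ⌈37491/2378⌉=16 ⌈38476/2378⌉=17 ⌈39461/2378⌉=17
  n=40…49: ⌈40446/2378⌉=18 ⌈41431/2378⌉=18 ⌈42416/2378⌉=18 ⌈43401/2378⌉=19 ⌈44386/2378⌉=19 ⌈45371/2378⌉=20 ⌈46356/2378⌉=20 ⌈47341/2378⌉=20 ⌈48326/2378⌉=21 ⌈49311/2378⌉=21
  n=50…59: ⌈50296/2378⌉=22 ⌈51281/2378⌉=22 ⌈52266/2378⌉=22 ⌈53251/2378⌉=23 ⌈54236/2378⌉=23 ⌈55221/2378⌉=24 ⌈56206/2378⌉=24 ⌈57191/2378⌉=25 ⌈58176/2378⌉=25 ⌈59161/2378⌉=25
  n=60…61: ⌈60146/2378⌉=26 ⌈61131/2378⌉=26
s_n = t_(n+1) − t_n for n = 0 … 60 gives
prefix = 0101001010010101001010010101001010010101001010010100101010010
slide a length-9 window over [0..8] … [52..60] (53 windows); first occurrence of each distinct factor:
  [  0..  8] 010100101
  [  1..  9] 101001010
  [  2.. 10] 010010100
  [  3.. 11] 100101001
  [  4.. 12] 001010010
  [  7.. 15] 010010101
  [  8.. 16] 100101010
  [  9.. 17] 001010100
  [ 10.. 18] 010101001
  [ 11.. 19] 101010010
  (the other 43 windows repeat one of these)
distinct factors: {001010010, 001010100, 010010100, 010010101, 010100101, 010101001, 100101001, 100101010, 101001010, 101010010}
count = 10  (Sturmian bound for length 9 is 10)

10


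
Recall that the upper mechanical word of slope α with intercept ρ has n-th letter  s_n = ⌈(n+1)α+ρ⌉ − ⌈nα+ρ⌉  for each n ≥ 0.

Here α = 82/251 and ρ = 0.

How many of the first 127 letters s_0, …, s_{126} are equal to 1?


#1s = Σ_{n=0}^{126} s_n = Σ_{n=0}^{126} (⌈(n+1)α+ρ⌉ − ⌈nα+ρ⌉)
the sum telescopes: every ⌈nα+ρ⌉ with 0 < n < 127 appears once with + and once with −, leaving ⌈127α+ρ⌉ − ⌈0·α+ρ⌉
127α + ρ = (127·82) / 251 = 10414/251
ρ = 0/251
⌈10414/251⌉ = 42,  ⌈0/251⌉ = 0
#1s = 42 − 0 = 42

42


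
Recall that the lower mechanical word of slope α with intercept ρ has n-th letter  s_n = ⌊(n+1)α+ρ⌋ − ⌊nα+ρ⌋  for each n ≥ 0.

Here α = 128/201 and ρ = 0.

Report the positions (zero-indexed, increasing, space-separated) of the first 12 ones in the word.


n=0: ⌊128/201⌋−⌊0/201⌋ = 0−0 = 0
n=1: ⌊256/201⌋−⌊128/201⌋ = 1−0 = 1  ← one
n=2: ⌊384/201⌋−⌊256/201⌋ = 1−1 = 0
n=3: ⌊512/201⌋−⌊384/201⌋ = 2−1 = 1  ← one
n=4: ⌊640/201⌋−⌊512/201⌋ = 3−2 = 1  ← one
n=5: ⌊768/201⌋−⌊640/201⌋ = 3−3 = 0
n=6: ⌊896/201⌋−⌊768/201⌋ = 4−3 = 1  ← one
n=7: ⌊1024/201⌋−⌊896/201⌋ = 5−4 = 1  ← one
n=8: ⌊1152/201⌋−⌊1024/201⌋ = 5−5 = 0
n=9: ⌊1280/201⌋−⌊1152/201⌋ = 6−5 = 1  ← one
n=10: ⌊1408/201⌋−⌊1280/201⌋ = 7−6 = 1  ← one
n=11: ⌊1536/201⌋−⌊1408/201⌋ = 7−7 = 0
n=12: ⌊1664/201⌋−⌊1536/201⌋ = 8−7 = 1  ← one
n=13: ⌊1792/201⌋−⌊1664/201⌋ = 8−8 = 0
n=14: ⌊1920/201⌋−⌊1792/201⌋ = 9−8 = 1  ← one
n=15: ⌊2048/201⌋−⌊1920/201⌋ = 10−9 = 1  ← one
n=16: ⌊2176/201⌋−⌊2048/201⌋ = 10−10 = 0
n=17: ⌊2304/201⌋−⌊2176/201⌋ = 11−10 = 1  ← one
n=18: ⌊2432/201⌋−⌊2304/201⌋ = 12−11 = 1  ← one
positions of the first 12 ones: 1 3 4 6 7 9 10 12 14 15 17 18

1 3 4 6 7 9 10 12 14 15 17 18


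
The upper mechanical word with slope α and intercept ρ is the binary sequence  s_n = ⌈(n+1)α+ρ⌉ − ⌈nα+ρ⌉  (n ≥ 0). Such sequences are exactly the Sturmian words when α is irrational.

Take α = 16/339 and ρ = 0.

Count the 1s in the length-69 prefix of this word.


4

#1s = Σ_{n=0}^{68} s_n = Σ_{n=0}^{68} (⌈(n+1)α+ρ⌉ − ⌈nα+ρ⌉)
the sum telescopes: every ⌈nα+ρ⌉ with 0 < n < 69 appears once with + and once with −, leaving ⌈69α+ρ⌉ − ⌈0·α+ρ⌉
69α + ρ = (69·16) / 339 = 1104/339
ρ = 0/339
⌈1104/339⌉ = 4,  ⌈0/339⌉ = 0
#1s = 4 − 0 = 4
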